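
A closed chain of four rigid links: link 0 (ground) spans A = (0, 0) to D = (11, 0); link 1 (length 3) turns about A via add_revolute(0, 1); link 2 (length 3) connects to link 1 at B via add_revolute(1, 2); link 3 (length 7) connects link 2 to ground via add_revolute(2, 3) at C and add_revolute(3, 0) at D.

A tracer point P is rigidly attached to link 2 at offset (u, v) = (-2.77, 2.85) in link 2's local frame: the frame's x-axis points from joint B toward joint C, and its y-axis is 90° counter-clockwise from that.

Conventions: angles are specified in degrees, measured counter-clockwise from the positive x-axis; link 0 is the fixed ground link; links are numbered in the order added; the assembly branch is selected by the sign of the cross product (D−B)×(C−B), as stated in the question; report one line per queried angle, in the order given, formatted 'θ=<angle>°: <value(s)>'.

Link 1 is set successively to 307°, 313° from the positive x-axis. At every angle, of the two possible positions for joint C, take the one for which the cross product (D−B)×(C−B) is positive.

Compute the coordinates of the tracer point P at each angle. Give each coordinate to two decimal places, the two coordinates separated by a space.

A=(0,0), D=(11.00,0)
θ=307°: B = A + 3.00·(cos307°, sin307°) = (1.8054, -2.3959)
θ=307°: |BD| = 9.5016
θ=307°: circle(B,3.00) ∩ circle(D,7.00): a=2.6459, h=1.4140
θ=307°:   candidates: C₊=(4.0093,-0.3605) cross=13.435; C₋=(4.7224,-3.0970) cross=-13.435
θ=307°:   branch + wants cross > 0 → take C=(4.0093,-0.3605) (cross=13.435)
θ=307°: ex = (C−B)/|BC| = (0.7346,0.6785); ey = (-0.6785,0.7346)
θ=307°: P = B + -2.77·ex + 2.85·ey = (-2.1631,-2.1817)
θ=313°: B = A + 3.00·(cos313°, sin313°) = (2.0460, -2.1941)
θ=313°: |BD| = 9.2189
θ=313°: circle(B,3.00) ∩ circle(D,7.00): a=2.4400, h=1.7454
θ=313°:   candidates: C₊=(4.0005,0.0819) cross=16.091; C₋=(4.8313,-3.3086) cross=-16.091
θ=313°:   branch + wants cross > 0 → take C=(4.0005,0.0819) (cross=16.091)
θ=313°: ex = (C−B)/|BC| = (0.6515,0.7587); ey = (-0.7587,0.6515)
θ=313°: P = B + -2.77·ex + 2.85·ey = (-1.9208,-2.4388)

θ=307°: -2.16 -2.18
θ=313°: -1.92 -2.44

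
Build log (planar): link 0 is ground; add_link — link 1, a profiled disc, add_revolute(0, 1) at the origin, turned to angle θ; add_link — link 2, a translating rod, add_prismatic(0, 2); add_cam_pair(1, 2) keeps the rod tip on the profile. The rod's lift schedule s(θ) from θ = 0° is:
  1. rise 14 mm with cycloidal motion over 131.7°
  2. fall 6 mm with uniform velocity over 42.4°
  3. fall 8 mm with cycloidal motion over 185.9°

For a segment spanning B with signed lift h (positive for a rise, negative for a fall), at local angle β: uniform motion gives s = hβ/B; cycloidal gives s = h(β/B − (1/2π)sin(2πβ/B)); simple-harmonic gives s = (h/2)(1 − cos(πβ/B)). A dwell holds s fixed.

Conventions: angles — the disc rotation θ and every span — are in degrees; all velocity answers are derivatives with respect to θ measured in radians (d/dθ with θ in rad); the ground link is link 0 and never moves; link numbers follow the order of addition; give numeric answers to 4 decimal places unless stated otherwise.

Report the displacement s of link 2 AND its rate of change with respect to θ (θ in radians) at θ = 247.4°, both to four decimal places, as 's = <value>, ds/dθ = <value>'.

seg 1 [0°–131.7°] cycloidal, h=14: full span → s += 14 → s = 14.0000
seg 2 [131.7°–174.1°] uniform, h=-6: full span → s += -6 → s = 8.0000
seg 3 [174.1°–360°] cycloidal, h=-8: θ=247.4° here. β=73.3, B=185.9. -8·(0.3943 − sin(2π·0.3943)/(2π)) = -2.3696 → s = 5.6304
velocity in seg [174.1°–360°] (cycloidal), θ in radians: β = 73.3° = 1.2793 rad, B = 185.9° = 3.2446 rad; ds/dθ = (h/B)(1 − cos(2πβ/B)) = ((-8)/3.2446)(1 − cos(2π·0.3943)) = -4.407229 mm/rad

s = 5.6304, ds/dθ = -4.4072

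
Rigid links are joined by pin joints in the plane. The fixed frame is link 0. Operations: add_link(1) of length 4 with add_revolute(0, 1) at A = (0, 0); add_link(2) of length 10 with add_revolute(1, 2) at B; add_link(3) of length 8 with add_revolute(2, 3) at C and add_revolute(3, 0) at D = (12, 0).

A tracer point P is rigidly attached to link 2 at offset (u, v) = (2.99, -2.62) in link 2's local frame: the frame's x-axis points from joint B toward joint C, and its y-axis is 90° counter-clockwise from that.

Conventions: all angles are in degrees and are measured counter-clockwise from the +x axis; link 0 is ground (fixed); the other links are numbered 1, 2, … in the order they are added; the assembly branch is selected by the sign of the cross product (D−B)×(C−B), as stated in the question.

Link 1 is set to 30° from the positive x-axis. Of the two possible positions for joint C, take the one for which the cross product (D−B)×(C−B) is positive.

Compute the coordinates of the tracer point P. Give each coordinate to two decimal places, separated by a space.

A=(0,0), D=(12.00,0)
B = A + 4.00·(cos30°, sin30°) = (3.4641, 2.0000)
|BD| = 8.7671
circle(B,10.00) ∩ circle(D,8.00): a=6.4367, h=7.6531
  candidates: C₊=(11.4769,7.9829) cross=67.095; C₋=(7.9852,-6.9196) cross=-67.095
  branch + wants cross > 0 → take C=(11.4769,7.9829) (cross=67.095)
ex = (C−B)/|BC| = (0.8013,0.5983); ey = (-0.5983,0.8013)
P = B + 2.99·ex + -2.62·ey = (7.4274,1.6895)

7.43 1.69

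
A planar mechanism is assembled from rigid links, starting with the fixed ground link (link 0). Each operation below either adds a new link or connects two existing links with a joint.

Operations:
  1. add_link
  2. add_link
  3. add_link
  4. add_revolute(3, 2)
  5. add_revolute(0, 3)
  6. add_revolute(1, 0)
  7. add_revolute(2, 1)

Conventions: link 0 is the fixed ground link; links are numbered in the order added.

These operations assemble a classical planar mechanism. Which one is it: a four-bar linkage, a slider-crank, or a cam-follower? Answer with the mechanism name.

links: 4 (incl. ground); joints: 4 revolute, 0 prismatic, 0 higher (cam) pair, forming one closed loop
4 links in a single 4R loop → four-bar linkage

four-bar linkage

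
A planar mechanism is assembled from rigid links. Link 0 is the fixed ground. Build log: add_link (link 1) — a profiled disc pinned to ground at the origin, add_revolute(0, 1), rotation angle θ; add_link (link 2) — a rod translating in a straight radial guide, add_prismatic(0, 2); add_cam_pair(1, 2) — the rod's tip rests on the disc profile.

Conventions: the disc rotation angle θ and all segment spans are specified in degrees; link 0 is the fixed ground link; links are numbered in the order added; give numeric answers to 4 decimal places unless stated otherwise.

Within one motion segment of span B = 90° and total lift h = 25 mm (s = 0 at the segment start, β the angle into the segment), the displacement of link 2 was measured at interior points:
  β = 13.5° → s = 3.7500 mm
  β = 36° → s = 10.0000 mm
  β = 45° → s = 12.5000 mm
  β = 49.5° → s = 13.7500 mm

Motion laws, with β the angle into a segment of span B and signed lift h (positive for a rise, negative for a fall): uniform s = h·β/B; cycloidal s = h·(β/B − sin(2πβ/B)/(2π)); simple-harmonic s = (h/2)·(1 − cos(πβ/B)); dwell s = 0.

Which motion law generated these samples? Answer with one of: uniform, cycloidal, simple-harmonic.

candidates at β/B = r: uniform s = h·r (linear in β); cycloidal s = h·(r − sin(2πr)/(2π)); simple-harmonic s = (h/2)(1 − cos(πr))
β=13.5°: printed 3.7500 | uniform 3.7500, cycloidal 0.5310, simple-harmonic 1.3624
β=36°: printed 10.0000 | uniform 10.0000, cycloidal 7.6613, simple-harmonic 8.6373
β=45°: printed 12.5000 | uniform 12.5000, cycloidal 12.5000, simple-harmonic 12.5000
β=49.5°: printed 13.7500 | uniform 13.7500, cycloidal 14.9795, simple-harmonic 14.4554
only one law matches every sample → uniform

uniform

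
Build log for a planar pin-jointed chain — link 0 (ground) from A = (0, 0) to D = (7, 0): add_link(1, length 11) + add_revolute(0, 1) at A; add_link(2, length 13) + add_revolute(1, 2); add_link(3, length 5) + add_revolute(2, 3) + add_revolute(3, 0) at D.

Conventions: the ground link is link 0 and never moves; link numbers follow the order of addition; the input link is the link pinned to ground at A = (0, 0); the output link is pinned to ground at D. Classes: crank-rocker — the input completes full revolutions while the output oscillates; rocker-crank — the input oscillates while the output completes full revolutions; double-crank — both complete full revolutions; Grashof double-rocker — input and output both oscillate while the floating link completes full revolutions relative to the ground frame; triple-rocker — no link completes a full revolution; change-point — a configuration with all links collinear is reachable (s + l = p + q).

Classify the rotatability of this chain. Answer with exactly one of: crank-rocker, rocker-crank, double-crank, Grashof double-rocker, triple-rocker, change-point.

lengths: ground=7, input=11, coupler=13, output=5
sorted: s=5 (shortest), l=13 (longest), p+q=18
s + l = 18 vs p + q = 18
s + l = p + q → change-point (collinear configuration reachable)

change-point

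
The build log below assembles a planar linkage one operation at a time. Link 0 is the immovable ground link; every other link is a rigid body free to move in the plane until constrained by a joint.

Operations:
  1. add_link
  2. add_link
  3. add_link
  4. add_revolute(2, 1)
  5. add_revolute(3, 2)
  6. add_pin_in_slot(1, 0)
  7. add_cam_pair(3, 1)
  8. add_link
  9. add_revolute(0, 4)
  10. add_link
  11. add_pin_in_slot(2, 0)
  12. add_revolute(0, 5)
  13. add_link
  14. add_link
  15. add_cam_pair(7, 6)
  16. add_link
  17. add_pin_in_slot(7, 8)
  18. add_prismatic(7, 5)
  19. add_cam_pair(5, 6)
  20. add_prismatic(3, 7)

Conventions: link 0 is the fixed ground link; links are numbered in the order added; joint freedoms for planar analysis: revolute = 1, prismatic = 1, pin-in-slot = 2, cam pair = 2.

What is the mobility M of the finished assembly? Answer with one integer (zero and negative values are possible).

L=1 J1=0 J2=0
add link → L=2 J1=0 J2=0
add link → L=3 J1=0 J2=0
add link → L=4 J1=0 J2=0
R@2,1 dof=1 J1 → L=4 J1=1 J2=0
R@3,2 dof=1 J1 → L=4 J1=2 J2=0
PS@1,0 dof=2 J2 → L=4 J1=2 J2=1
C@3,1 dof=2 J2 → L=4 J1=2 J2=2
add link → L=5 J1=2 J2=2
R@0,4 dof=1 J1 → L=5 J1=3 J2=2
add link → L=6 J1=3 J2=2
PS@2,0 dof=2 J2 → L=6 J1=3 J2=3
R@0,5 dof=1 J1 → L=6 J1=4 J2=3
add link → L=7 J1=4 J2=3
add link → L=8 J1=4 J2=3
C@7,6 dof=2 J2 → L=8 J1=4 J2=4
add link → L=9 J1=4 J2=4
PS@7,8 dof=2 J2 → L=9 J1=4 J2=5
P@7,5 dof=1 J1 → L=9 J1=5 J2=5
C@5,6 dof=2 J2 → L=9 J1=5 J2=6
P@3,7 dof=1 J1 → L=9 J1=6 J2=6
M=3(L−1)−2J1−J2=3·8−2·6−6=6

M = 6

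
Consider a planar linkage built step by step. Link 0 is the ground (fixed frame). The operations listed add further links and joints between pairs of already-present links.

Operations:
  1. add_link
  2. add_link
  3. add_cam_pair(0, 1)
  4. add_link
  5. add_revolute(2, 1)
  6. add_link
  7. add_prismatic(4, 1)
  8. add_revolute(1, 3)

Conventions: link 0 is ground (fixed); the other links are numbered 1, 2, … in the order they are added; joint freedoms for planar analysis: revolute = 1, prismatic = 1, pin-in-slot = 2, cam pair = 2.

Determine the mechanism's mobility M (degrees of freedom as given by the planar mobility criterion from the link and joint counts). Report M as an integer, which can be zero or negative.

L=1 J1=0 J2=0
add link → L=2 J1=0 J2=0
add link → L=3 J1=0 J2=0
C@0,1 dof=2 J2 → L=3 J1=0 J2=1
add link → L=4 J1=0 J2=1
R@2,1 dof=1 J1 → L=4 J1=1 J2=1
add link → L=5 J1=1 J2=1
P@4,1 dof=1 J1 → L=5 J1=2 J2=1
R@1,3 dof=1 J1 → L=5 J1=3 J2=1
M=3(L−1)−2J1−J2=3·4−2·3−1=5

M = 5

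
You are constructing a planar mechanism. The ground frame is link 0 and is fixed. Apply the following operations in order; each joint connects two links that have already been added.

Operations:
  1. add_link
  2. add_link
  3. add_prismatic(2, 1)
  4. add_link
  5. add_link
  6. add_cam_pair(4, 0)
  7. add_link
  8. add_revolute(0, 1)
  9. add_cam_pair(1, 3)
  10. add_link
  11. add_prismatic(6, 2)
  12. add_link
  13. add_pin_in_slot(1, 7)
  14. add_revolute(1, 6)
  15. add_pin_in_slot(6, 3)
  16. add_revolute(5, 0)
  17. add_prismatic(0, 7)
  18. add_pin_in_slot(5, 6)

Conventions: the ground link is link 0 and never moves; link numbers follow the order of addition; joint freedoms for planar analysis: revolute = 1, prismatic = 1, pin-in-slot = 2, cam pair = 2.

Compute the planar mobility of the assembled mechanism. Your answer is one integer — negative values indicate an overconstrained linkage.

link 0 = ground. State L|J1|J2 = 1|0|0
+link1  2|0|0
+link2  3|0|0
P(2,1) f=1→J1  3|1|0
+link3  4|1|0
+link4  5|1|0
C(4,0) f=2→J2  5|1|1
+link5  6|1|1
R(0,1) f=1→J1  6|2|1
C(1,3) f=2→J2  6|2|2
+link6  7|2|2
P(6,2) f=1→J1  7|3|2
+link7  8|3|2
PS(1,7) f=2→J2  8|3|3
R(1,6) f=1→J1  8|4|3
PS(6,3) f=2→J2  8|4|4
R(5,0) f=1→J1  8|5|4
P(0,7) f=1→J1  8|6|4
PS(5,6) f=2→J2  8|6|5
M = 3(8−1)−2·6−5 = 21−12−5 = 4

M = 4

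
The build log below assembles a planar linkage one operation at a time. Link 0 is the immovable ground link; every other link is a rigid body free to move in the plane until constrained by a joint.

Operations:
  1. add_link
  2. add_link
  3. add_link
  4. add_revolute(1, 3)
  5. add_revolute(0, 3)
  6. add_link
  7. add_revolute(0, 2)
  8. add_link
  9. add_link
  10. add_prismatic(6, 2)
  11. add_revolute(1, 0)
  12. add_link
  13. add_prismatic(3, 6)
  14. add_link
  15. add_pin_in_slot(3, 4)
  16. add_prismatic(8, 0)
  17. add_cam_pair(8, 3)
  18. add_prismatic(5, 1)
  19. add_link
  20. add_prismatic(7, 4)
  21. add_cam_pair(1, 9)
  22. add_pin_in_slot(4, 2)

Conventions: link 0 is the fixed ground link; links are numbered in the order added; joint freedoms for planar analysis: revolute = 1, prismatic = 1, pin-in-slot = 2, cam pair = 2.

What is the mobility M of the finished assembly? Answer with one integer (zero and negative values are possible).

(L,J1,J2)=(1,0,0); link0 fixed
link1: (2,0,0)
link2: (3,0,0)
link3: (4,0,0)
R 1-3 [J1]: (4,1,0)
R 0-3 [J1]: (4,2,0)
link4: (5,2,0)
R 0-2 [J1]: (5,3,0)
link5: (6,3,0)
link6: (7,3,0)
P 6-2 [J1]: (7,4,0)
R 1-0 [J1]: (7,5,0)
link7: (8,5,0)
P 3-6 [J1]: (8,6,0)
link8: (9,6,0)
PS 3-4 [J2]: (9,6,1)
P 8-0 [J1]: (9,7,1)
C 8-3 [J2]: (9,7,2)
P 5-1 [J1]: (9,8,2)
link9: (10,8,2)
P 7-4 [J1]: (10,9,2)
C 1-9 [J2]: (10,9,3)
PS 4-2 [J2]: (10,9,4)
Grübler: 3·9 − 2·9 − 4 = 5

M = 5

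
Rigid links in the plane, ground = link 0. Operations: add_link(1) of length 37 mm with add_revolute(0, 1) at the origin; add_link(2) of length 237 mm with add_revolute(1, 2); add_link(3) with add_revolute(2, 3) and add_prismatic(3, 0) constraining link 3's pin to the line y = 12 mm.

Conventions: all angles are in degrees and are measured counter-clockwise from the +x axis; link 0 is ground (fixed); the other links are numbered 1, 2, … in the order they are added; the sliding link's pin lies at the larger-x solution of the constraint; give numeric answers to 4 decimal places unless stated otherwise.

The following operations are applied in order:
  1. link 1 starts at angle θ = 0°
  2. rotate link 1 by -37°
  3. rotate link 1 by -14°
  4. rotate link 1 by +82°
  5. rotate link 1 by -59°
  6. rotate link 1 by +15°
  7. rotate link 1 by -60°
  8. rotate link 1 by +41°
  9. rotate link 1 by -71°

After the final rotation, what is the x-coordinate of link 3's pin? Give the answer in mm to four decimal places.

geometry: r = 37 mm, L = 237 mm, e = 12 mm; θ starts at 0°
rotate link 1 by -37°: θ ← 0° -37° = -37°
rotate link 1 by -14°: θ ← -37° -14° = -51°
rotate link 1 by +82°: θ ← -51° +82° = 31°
rotate link 1 by -59°: θ ← 31° -59° = -28°
rotate link 1 by +15°: θ ← -28° +15° = -13°
rotate link 1 by -60°: θ ← -13° -60° = -73°
rotate link 1 by +41°: θ ← -73° +41° = -32°
rotate link 1 by -71°: θ ← -32° -71° = -103°
crank pin P = (r cos θ, r sin θ) = (-8.323189, -36.051692)
h = r sin θ − e = -36.051692 − 12 = -48.051692
x = r cos θ + √(L² − h²) = -8.323189 + 232.077648 = 223.754459

223.7545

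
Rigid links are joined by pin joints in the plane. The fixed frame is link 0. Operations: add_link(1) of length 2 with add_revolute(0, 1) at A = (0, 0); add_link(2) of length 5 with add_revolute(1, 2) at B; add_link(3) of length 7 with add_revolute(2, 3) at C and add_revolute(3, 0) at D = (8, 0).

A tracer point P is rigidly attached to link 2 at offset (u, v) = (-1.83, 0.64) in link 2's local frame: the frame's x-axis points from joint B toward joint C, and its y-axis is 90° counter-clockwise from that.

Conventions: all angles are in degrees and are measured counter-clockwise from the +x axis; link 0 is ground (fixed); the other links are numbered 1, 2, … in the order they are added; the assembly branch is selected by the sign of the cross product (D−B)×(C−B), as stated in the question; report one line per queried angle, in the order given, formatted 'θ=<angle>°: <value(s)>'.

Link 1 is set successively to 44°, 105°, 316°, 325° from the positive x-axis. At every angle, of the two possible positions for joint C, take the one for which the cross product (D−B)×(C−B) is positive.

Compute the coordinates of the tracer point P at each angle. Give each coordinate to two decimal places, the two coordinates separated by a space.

A=(0,0), D=(8.00,0)
θ=44°: B = A + 2.00·(cos44°, sin44°) = (1.4387, 1.3893)
θ=44°: |BD| = 6.7068
θ=44°: circle(B,5.00) ∩ circle(D,7.00): a=1.5642, h=4.7490
θ=44°:   candidates: C₊=(3.9527,5.7113) cross=31.851; C₋=(1.9852,-3.5807) cross=-31.851
θ=44°:   branch + wants cross > 0 → take C=(3.9527,5.7113) (cross=31.851)
θ=44°: ex = (C−B)/|BC| = (0.5028,0.8644); ey = (-0.8644,0.5028)
θ=44°: P = B + -1.83·ex + 0.64·ey = (-0.0347,0.1293)
θ=105°: B = A + 2.00·(cos105°, sin105°) = (-0.5176, 1.9319)
θ=105°: |BD| = 8.7340
θ=105°: circle(B,5.00) ∩ circle(D,7.00): a=2.9930, h=4.0052
θ=105°:   candidates: C₊=(3.2872,5.1758) cross=34.981; C₋=(1.5154,-2.6362) cross=-34.981
θ=105°:   branch + wants cross > 0 → take C=(3.2872,5.1758) (cross=34.981)
θ=105°: ex = (C−B)/|BC| = (0.7610,0.6488); ey = (-0.6488,0.7610)
θ=105°: P = B + -1.83·ex + 0.64·ey = (-2.3254,1.2316)
θ=316°: B = A + 2.00·(cos316°, sin316°) = (1.4387, -1.3893)
θ=316°: |BD| = 6.7068
θ=316°: circle(B,5.00) ∩ circle(D,7.00): a=1.5642, h=4.7490
θ=316°:   candidates: C₊=(1.9852,3.5807) cross=31.851; C₋=(3.9527,-5.7113) cross=-31.851
θ=316°:   branch + wants cross > 0 → take C=(1.9852,3.5807) (cross=31.851)
θ=316°: ex = (C−B)/|BC| = (0.1093,0.9940); ey = (-0.9940,0.1093)
θ=316°: P = B + -1.83·ex + 0.64·ey = (0.6025,-3.1384)
θ=325°: B = A + 2.00·(cos325°, sin325°) = (1.6383, -1.1472)
θ=325°: |BD| = 6.4643
θ=325°: circle(B,5.00) ∩ circle(D,7.00): a=1.3758, h=4.8070
θ=325°:   candidates: C₊=(2.1392,3.8277) cross=31.074; C₋=(3.8453,-5.6337) cross=-31.074
θ=325°:   branch + wants cross > 0 → take C=(2.1392,3.8277) (cross=31.074)
θ=325°: ex = (C−B)/|BC| = (0.1002,0.9950); ey = (-0.9950,0.1002)
θ=325°: P = B + -1.83·ex + 0.64·ey = (0.8182,-2.9038)

θ=44°: -0.03 0.13
θ=105°: -2.33 1.23
θ=316°: 0.60 -3.14
θ=325°: 0.82 -2.90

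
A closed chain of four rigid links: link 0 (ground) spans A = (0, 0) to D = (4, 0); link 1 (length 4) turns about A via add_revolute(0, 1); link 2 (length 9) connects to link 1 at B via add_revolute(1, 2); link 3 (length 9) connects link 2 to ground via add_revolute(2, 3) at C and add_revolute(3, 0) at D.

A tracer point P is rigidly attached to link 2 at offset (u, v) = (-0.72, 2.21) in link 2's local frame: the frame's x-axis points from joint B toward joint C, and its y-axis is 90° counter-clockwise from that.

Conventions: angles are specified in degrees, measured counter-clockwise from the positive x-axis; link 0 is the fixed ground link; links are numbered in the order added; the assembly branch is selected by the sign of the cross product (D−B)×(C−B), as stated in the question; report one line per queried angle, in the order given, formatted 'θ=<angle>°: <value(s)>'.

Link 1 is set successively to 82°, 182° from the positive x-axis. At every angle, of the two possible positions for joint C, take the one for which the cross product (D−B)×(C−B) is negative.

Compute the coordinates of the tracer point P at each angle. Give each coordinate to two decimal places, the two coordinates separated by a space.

A=(0,0), D=(4.00,0)
θ=82°: B = A + 4.00·(cos82°, sin82°) = (0.5567, 3.9611)
θ=82°: |BD| = 5.2485
θ=82°: circle(B,9.00) ∩ circle(D,9.00): a=2.6242, h=8.6089
θ=82°:   candidates: C₊=(8.7756,7.6285) cross=45.184; C₋=(-4.2189,-3.6674) cross=-45.184
θ=82°:   branch - wants cross < 0 → take C=(-4.2189,-3.6674) (cross=-45.184)
θ=82°: ex = (C−B)/|BC| = (-0.5306,-0.8476); ey = (0.8476,-0.5306)
θ=82°: P = B + -0.72·ex + 2.21·ey = (2.8120,3.3987)
θ=182°: B = A + 4.00·(cos182°, sin182°) = (-3.9976, -0.1396)
θ=182°: |BD| = 7.9988
θ=182°: circle(B,9.00) ∩ circle(D,9.00): a=3.9994, h=8.0626
θ=182°:   candidates: C₊=(-0.1395,7.9915) cross=64.491; C₋=(0.1419,-8.1311) cross=-64.491
θ=182°:   branch - wants cross < 0 → take C=(0.1419,-8.1311) (cross=-64.491)
θ=182°: ex = (C−B)/|BC| = (0.4599,-0.8879); ey = (0.8879,0.4599)
θ=182°: P = B + -0.72·ex + 2.21·ey = (-2.3664,1.5162)

θ=82°: 2.81 3.40
θ=182°: -2.37 1.52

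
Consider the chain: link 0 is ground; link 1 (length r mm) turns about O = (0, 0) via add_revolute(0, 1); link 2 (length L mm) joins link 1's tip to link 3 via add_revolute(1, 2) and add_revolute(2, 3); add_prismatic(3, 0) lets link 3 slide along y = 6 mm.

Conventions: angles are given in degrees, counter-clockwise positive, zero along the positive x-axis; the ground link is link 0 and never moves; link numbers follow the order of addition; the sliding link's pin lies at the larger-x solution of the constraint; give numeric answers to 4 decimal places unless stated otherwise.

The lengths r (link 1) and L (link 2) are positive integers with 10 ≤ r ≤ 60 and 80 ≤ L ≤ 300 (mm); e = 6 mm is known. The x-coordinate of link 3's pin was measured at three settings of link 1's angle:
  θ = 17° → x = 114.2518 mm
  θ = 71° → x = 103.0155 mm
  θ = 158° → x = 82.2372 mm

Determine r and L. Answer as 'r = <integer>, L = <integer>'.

constraint per measurement: (x − r cos θ)² + (r sin θ − e)² = L²
subtracting the θ₁ and θ₂ equations cancels the r² and L² terms:
r = (x₁² − x₂²) / (2[(x₁cos θ₁ + e sin θ₁) − (x₂cos θ₂ + e sin θ₂)]) = 17.0001 → r = 17
L² = (x₁ − r cos θ₁)² + (r sin θ₁ − e)² = 9604.0056 → L = 98.0000 → L = 98
check at θ₃=158°: x = 82.2372 (printed 82.2372) ✓

r = 17, L = 98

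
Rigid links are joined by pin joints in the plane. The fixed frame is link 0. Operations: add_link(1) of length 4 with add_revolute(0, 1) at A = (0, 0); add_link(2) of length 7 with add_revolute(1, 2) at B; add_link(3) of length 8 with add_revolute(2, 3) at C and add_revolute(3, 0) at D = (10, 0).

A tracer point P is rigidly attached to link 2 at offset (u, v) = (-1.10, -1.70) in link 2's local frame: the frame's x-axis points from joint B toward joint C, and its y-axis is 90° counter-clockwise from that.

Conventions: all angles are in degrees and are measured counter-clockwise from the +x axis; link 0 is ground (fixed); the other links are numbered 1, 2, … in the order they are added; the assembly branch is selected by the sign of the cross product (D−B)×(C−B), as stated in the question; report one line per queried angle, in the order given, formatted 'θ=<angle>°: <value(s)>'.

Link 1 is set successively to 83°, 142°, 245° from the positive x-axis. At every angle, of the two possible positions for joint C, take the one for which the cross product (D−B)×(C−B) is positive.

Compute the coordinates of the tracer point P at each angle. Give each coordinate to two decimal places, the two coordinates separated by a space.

A=(0,0), D=(10.00,0)
θ=83°: B = A + 4.00·(cos83°, sin83°) = (0.4875, 3.9702)
θ=83°: |BD| = 10.3078
θ=83°: circle(B,7.00) ∩ circle(D,8.00): a=4.4263, h=5.4229
θ=83°:   candidates: C₊=(6.6610,7.2699) cross=55.898; C₋=(2.4836,-2.7392) cross=-55.898
θ=83°:   branch + wants cross > 0 → take C=(6.6610,7.2699) (cross=55.898)
θ=83°: ex = (C−B)/|BC| = (0.8819,0.4714); ey = (-0.4714,0.8819)
θ=83°: P = B + -1.10·ex + -1.70·ey = (0.3187,1.9524)
θ=142°: B = A + 4.00·(cos142°, sin142°) = (-3.1520, 2.4626)
θ=142°: |BD| = 13.3806
θ=142°: circle(B,7.00) ∩ circle(D,8.00): a=6.1298, h=3.3802
θ=142°:   candidates: C₊=(3.4951,4.6569) cross=45.229; C₋=(2.2509,-1.9880) cross=-45.229
θ=142°:   branch + wants cross > 0 → take C=(3.4951,4.6569) (cross=45.229)
θ=142°: ex = (C−B)/|BC| = (0.9496,0.3135); ey = (-0.3135,0.9496)
θ=142°: P = B + -1.10·ex + -1.70·ey = (-3.6637,0.5035)
θ=245°: B = A + 4.00·(cos245°, sin245°) = (-1.6905, -3.6252)
θ=245°: |BD| = 12.2397
θ=245°: circle(B,7.00) ∩ circle(D,8.00): a=5.5071, h=4.3211
θ=245°:   candidates: C₊=(2.2896,2.1331) cross=52.889; C₋=(4.8494,-6.1213) cross=-52.889
θ=245°:   branch + wants cross > 0 → take C=(2.2896,2.1331) (cross=52.889)
θ=245°: ex = (C−B)/|BC| = (0.5686,0.8226); ey = (-0.8226,0.5686)
θ=245°: P = B + -1.10·ex + -1.70·ey = (-0.9175,-5.4967)

θ=83°: 0.32 1.95
θ=142°: -3.66 0.50
θ=245°: -0.92 -5.50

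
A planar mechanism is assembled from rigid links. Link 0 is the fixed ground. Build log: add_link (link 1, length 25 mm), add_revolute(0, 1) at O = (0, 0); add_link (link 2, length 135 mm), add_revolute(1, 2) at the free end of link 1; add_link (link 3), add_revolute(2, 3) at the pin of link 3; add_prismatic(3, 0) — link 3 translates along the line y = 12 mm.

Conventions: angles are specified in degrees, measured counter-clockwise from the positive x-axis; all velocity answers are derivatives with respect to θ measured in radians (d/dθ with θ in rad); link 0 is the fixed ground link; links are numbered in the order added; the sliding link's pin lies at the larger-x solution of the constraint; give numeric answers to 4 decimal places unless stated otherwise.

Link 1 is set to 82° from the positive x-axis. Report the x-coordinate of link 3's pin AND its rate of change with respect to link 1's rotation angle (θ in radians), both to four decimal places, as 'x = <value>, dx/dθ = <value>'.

geometry: r = 25 mm, L = 135 mm, e = 12 mm
crank pin P = (r cos θ, r sin θ) = (3.479328, 24.756702)
h = r sin θ − e = 24.756702 − 12 = 12.756702
x = r cos θ + √(L² − h²) = 3.479328 + 134.395932 = 137.875260
dx/dθ = −r sin θ − h·r cos θ/√(L² − h²) (θ in radians; h = 12.756702) = -25.086955

x = 137.8753, dx/dθ = -25.0870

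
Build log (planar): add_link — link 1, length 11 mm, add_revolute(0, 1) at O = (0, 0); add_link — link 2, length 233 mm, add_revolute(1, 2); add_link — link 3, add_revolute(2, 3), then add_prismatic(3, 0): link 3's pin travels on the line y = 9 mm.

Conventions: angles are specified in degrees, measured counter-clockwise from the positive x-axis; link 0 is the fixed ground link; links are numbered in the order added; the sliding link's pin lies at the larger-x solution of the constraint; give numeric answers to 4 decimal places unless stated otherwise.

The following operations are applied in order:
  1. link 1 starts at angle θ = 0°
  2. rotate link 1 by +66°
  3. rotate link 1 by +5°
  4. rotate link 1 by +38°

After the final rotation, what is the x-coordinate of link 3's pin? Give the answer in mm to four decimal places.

geometry: r = 11 mm, L = 233 mm, e = 9 mm; θ starts at 0°
rotate link 1 by +66°: θ ← 0° +66° = 66°
rotate link 1 by +5°: θ ← 66° +5° = 71°
rotate link 1 by +38°: θ ← 71° +38° = 109°
crank pin P = (r cos θ, r sin θ) = (-3.581250, 10.400704)
h = r sin θ − e = 10.400704 − 9 = 1.400704
x = r cos θ + √(L² − h²) = -3.581250 + 232.995790 = 229.414540

229.4145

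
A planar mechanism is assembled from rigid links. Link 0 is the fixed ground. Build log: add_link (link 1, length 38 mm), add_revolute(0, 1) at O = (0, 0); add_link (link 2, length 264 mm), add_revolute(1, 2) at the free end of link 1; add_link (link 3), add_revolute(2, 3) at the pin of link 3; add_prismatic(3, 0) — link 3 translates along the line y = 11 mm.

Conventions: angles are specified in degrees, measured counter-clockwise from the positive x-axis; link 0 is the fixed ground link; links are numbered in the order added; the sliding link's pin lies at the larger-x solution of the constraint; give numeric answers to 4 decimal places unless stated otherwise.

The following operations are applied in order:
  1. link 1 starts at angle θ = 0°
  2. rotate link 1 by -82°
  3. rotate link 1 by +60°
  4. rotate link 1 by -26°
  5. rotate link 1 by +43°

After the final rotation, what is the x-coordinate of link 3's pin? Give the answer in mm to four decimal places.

geometry: r = 38 mm, L = 264 mm, e = 11 mm; θ starts at 0°
rotate link 1 by -82°: θ ← 0° -82° = -82°
rotate link 1 by +60°: θ ← -82° +60° = -22°
rotate link 1 by -26°: θ ← -22° -26° = -48°
rotate link 1 by +43°: θ ← -48° +43° = -5°
crank pin P = (r cos θ, r sin θ) = (37.855399, -3.311918)
h = r sin θ − e = -3.311918 − 11 = -14.311918
x = r cos θ + √(L² − h²) = 37.855399 + 263.611777 = 301.467176

301.4672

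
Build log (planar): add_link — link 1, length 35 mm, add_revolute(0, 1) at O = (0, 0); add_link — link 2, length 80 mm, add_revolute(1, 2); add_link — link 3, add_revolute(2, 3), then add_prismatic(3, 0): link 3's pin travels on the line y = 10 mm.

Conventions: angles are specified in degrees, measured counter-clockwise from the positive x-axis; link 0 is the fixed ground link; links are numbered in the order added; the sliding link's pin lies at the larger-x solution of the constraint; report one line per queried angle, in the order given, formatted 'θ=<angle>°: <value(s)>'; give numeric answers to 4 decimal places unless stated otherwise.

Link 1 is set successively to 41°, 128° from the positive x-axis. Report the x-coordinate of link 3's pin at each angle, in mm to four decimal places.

geometry: r = 35 mm, L = 80 mm, e = 10 mm
θ=41°: crank pin P = (r cos θ, r sin θ) = (26.414835, 22.962066)
θ=41°: h = r sin θ − e = 22.962066 − 10 = 12.962066
θ=41°: x = r cos θ + √(L² − h²) = 26.414835 + 78.942921 = 105.357757
θ=128°: crank pin P = (r cos θ, r sin θ) = (-21.548152, 27.580376)
θ=128°: h = r sin θ − e = 27.580376 − 10 = 17.580376
θ=128°: x = r cos θ + √(L² − h²) = -21.548152 + 78.044413 = 56.496261

θ=41°: 105.3578
θ=128°: 56.4963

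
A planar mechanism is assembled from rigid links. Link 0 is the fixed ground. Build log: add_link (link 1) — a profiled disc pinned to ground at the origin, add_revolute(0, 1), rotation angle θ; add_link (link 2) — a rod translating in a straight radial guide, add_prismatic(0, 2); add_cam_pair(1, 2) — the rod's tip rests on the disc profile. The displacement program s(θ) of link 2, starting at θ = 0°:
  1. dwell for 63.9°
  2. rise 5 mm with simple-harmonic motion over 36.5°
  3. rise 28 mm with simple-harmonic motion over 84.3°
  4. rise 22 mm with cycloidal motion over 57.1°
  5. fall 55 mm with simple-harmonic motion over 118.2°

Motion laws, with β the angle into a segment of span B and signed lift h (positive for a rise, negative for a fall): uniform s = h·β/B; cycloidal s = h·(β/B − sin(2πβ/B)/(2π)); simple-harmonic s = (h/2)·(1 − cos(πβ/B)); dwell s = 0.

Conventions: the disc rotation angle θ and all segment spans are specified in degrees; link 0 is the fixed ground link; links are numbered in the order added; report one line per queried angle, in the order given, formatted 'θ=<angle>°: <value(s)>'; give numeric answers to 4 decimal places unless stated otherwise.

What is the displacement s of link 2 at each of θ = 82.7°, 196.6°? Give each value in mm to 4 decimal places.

seg 1 [0°–63.9°] dwell: s stays 0.0000
seg 2 [63.9°–100.4°] simple-harmonic, h=5: θ=82.7° here. β=18.8, B=36.5. 5/2·(1 − cos(π·0.5151)) = 2.6183 → s = 2.6183
seg 2 [63.9°–100.4°] simple-harmonic, h=5: full span → s += 5 → s = 5.0000
seg 3 [100.4°–184.7°] simple-harmonic, h=28: full span → s += 28 → s = 33.0000
seg 4 [184.7°–241.8°] cycloidal, h=22: θ=196.6° here. β=11.9, B=57.1. 22·(0.2084 − sin(2π·0.2084)/(2π)) = 1.2024 → s = 34.2024

θ=82.7°: 2.6183
θ=196.6°: 34.2024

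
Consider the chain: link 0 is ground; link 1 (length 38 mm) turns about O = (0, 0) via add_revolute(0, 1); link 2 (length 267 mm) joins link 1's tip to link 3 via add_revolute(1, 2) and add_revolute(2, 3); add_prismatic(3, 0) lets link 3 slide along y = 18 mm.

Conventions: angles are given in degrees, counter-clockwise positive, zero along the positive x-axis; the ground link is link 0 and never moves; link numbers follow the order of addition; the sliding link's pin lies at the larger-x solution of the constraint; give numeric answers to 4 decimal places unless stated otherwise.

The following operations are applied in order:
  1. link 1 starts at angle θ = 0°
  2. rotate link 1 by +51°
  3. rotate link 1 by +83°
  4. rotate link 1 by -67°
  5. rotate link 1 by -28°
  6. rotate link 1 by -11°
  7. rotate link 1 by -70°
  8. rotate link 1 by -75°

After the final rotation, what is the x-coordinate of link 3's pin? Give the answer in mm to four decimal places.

geometry: r = 38 mm, L = 267 mm, e = 18 mm; θ starts at 0°
rotate link 1 by +51°: θ ← 0° +51° = 51°
rotate link 1 by +83°: θ ← 51° +83° = 134°
rotate link 1 by -67°: θ ← 134° -67° = 67°
rotate link 1 by -28°: θ ← 67° -28° = 39°
rotate link 1 by -11°: θ ← 39° -11° = 28°
rotate link 1 by -70°: θ ← 28° -70° = -42°
rotate link 1 by -75°: θ ← -42° -75° = -117°
crank pin P = (r cos θ, r sin θ) = (-17.251639, -33.858248)
h = r sin θ − e = -33.858248 − 18 = -51.858248
x = r cos θ + √(L² − h²) = -17.251639 + 261.915487 = 244.663848

244.6638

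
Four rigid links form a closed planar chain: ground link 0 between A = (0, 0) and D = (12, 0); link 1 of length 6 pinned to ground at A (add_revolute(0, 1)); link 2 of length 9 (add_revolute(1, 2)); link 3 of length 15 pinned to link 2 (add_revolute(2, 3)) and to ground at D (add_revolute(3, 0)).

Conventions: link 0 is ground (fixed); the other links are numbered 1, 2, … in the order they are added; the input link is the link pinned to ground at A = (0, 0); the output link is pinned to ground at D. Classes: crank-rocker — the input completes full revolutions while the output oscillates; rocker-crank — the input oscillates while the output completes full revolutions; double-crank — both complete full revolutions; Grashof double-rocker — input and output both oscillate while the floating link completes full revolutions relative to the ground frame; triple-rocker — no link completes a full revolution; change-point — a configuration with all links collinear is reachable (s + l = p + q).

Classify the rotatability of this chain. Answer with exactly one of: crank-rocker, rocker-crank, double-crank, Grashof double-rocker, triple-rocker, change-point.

lengths: ground=12, input=6, coupler=9, output=15
sorted: s=6 (shortest), l=15 (longest), p+q=21
s + l = 21 vs p + q = 21
s + l = p + q → change-point (collinear configuration reachable)

change-point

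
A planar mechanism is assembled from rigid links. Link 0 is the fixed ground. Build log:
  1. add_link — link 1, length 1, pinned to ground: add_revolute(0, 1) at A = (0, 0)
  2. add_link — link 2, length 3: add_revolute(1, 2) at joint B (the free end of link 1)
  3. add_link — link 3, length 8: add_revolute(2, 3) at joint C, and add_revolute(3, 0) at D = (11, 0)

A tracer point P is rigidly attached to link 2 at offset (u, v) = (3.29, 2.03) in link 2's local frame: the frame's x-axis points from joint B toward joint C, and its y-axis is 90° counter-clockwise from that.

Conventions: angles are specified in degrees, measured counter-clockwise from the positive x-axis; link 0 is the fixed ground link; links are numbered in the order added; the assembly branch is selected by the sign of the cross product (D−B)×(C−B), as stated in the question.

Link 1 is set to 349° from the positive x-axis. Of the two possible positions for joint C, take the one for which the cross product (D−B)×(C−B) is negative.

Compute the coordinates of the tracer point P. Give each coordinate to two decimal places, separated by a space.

A=(0,0), D=(11.00,0)
B = A + 1.00·(cos349°, sin349°) = (0.9816, -0.1908)
|BD| = 10.0202
circle(B,3.00) ∩ circle(D,8.00): a=2.2656, h=1.9664
  candidates: C₊=(3.2094,1.8184) cross=19.704; C₋=(3.2843,-2.1138) cross=-19.704
  branch - wants cross < 0 → take C=(3.2843,-2.1138) (cross=-19.704)
ex = (C−B)/|BC| = (0.7676,-0.6410); ey = (0.6410,0.7676)
P = B + 3.29·ex + 2.03·ey = (4.8081,-0.7415)

4.81 -0.74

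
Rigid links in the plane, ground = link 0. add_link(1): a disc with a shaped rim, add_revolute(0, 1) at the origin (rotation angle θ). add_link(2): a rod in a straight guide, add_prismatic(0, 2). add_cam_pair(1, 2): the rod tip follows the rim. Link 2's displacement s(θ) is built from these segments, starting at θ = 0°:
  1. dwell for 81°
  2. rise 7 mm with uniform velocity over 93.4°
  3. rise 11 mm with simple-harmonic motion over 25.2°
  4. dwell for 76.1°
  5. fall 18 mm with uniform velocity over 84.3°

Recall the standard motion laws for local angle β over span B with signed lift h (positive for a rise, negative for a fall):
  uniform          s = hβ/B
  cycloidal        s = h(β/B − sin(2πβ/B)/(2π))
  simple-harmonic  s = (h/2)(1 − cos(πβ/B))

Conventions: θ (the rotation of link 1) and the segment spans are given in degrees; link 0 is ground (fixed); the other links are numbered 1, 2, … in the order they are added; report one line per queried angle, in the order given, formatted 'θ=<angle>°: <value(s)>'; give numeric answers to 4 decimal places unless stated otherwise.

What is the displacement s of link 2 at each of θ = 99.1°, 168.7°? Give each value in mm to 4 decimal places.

segment 1 (0° to 81°, dwell): s unchanged at 0.0000
θ = 99.1° falls in segment 2 (81° to 174.4°, uniform, h = 7): β = 99.1 − 81 = 18.1°, B = 93.4°; Δs = 7·18.1/93.4 = 1.3565; s = 0.0000 + 1.3565 = 1.3565
θ = 168.7° falls in segment 2 (81° to 174.4°, uniform, h = 7): β = 168.7 − 81 = 87.7°, B = 93.4°; Δs = 7·87.7/93.4 = 6.5728; s = 0.0000 + 6.5728 = 6.5728

θ=99.1°: 1.3565
θ=168.7°: 6.5728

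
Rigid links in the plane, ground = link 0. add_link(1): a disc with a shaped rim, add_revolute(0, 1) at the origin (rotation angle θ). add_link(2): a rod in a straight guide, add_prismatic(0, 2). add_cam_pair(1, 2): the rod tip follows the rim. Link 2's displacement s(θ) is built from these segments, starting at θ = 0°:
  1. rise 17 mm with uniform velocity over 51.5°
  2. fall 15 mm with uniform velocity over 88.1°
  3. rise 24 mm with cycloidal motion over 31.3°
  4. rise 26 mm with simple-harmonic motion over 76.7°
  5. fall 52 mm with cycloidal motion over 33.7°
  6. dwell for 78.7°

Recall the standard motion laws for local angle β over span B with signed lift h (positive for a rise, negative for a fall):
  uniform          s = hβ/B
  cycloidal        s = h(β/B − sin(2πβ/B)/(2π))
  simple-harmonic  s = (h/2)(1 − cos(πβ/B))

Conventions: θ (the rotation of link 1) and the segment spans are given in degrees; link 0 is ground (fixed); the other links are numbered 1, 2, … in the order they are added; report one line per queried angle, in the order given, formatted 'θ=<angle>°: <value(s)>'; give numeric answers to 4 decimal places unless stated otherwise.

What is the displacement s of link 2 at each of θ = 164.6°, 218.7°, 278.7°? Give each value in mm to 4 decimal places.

segment 1 (0° to 51.5°, uniform, h = 17) is passed completely: s = 0.0000 + (17) = 17.0000
segment 2 (51.5° to 139.6°, uniform, h = -15) is passed completely: s = 17.0000 + (-15) = 2.0000
θ = 164.6° falls in segment 3 (139.6° to 170.9°, cycloidal, h = 24): β = 164.6 − 139.6 = 25°, B = 31.3°; Δs = 24·(0.7987 − sin(2π·0.7987)/(2π)) = 22.8115; s = 2.0000 + 22.8115 = 24.8115
segment 3 (139.6° to 170.9°, cycloidal, h = 24) is passed completely: s = 2.0000 + (24) = 26.0000
θ = 218.7° falls in segment 4 (170.9° to 247.6°, simple-harmonic, h = 26): β = 218.7 − 170.9 = 47.8°, B = 76.7°; Δs = 26/2·(1 − cos(π·0.6232)) = 17.9072; s = 26.0000 + 17.9072 = 43.9072
segment 4 (170.9° to 247.6°, simple-harmonic, h = 26) is passed completely: s = 26.0000 + (26) = 52.0000
θ = 278.7° falls in segment 5 (247.6° to 281.3°, cycloidal, h = -52): β = 278.7 − 247.6 = 31.1°, B = 33.7°; Δs = -52·(0.9228 − sin(2π·0.9228)/(2π)) = -51.8447; s = 52.0000 − 51.8447 = 0.1553

θ=164.6°: 24.8115
θ=218.7°: 43.9072
θ=278.7°: 0.1553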